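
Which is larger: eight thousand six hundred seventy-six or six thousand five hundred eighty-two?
Convert eight thousand six hundred seventy-six (English words) → 8×1000 + 6×100 + 76 = 8676 (decimal)
Convert six thousand five hundred eighty-two (English words) → 6×1000 + 5×100 + 82 = 6582 (decimal)
Compare 8676 vs 6582: larger = 8676
8676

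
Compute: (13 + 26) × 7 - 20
Parentheses first: 13 + 26 = 39
Multiply: 39 × 7 = 273
Subtract: 273 - 20 = 253
253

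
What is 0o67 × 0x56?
Convert 0o67 (octal) → 6×8 + 7 = 55 (decimal)
Convert 0x56 (hexadecimal) → 5×16 + 6 = 86 (decimal)
Compute 55 × 86 = 4730
4730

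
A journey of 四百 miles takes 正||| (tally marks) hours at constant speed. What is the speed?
Convert 四百 (Chinese numeral) → 4×100 = 400 (decimal)
Convert 正||| (tally marks) → 5 + 3 = 8 (decimal)
Compute 400 ÷ 8 = 50
50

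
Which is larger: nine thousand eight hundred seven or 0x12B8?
Convert nine thousand eight hundred seven (English words) → 9×1000 + 8×100 + 7 = 9807 (decimal)
Convert 0x12B8 (hexadecimal) → 1×4096 + 2×256 + 11×16 + 8 = 4792 (decimal)
Compare 9807 vs 4792: larger = 9807
9807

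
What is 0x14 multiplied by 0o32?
Convert 0x14 (hexadecimal) → 1×16 + 4 = 20 (decimal)
Convert 0o32 (octal) → 3×8 + 2 = 26 (decimal)
Compute 20 × 26 = 520
520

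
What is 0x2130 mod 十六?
Convert 0x2130 (hexadecimal) → 2×4096 + 1×256 + 3×16 = 8496 (decimal)
Convert 十六 (Chinese numeral) → 1×10 + 6 = 16 (decimal)
Compute 8496 mod 16 = 0
0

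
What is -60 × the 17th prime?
Convert the 17th prime (prime index) → 59 (decimal)
Compute -60 × 59 = -3540
-3540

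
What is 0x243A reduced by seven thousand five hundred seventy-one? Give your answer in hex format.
Convert 0x243A (hexadecimal) → 2×4096 + 4×256 + 3×16 + 10 = 9274 (decimal)
Convert seven thousand five hundred seventy-one (English words) → 7×1000 + 5×100 + 71 = 7571 (decimal)
Compute 9274 - 7571 = 1703
Convert 1703 (decimal) → 1703 = 6×256 + 10×16 + 7 → 0x6A7 (hexadecimal)
0x6A7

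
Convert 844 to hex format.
Convert 844 (decimal) → 844 = 3×256 + 4×16 + 12 → 0x34C (hexadecimal)
0x34C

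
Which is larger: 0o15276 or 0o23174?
Convert 0o15276 (octal) → 1×4096 + 5×512 + 2×64 + 7×8 + 6 = 6846 (decimal)
Convert 0o23174 (octal) → 2×4096 + 3×512 + 1×64 + 7×8 + 4 = 9852 (decimal)
Compare 6846 vs 9852: larger = 9852
9852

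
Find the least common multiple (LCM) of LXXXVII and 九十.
Convert LXXXVII (Roman numeral) → 50 + 10 + 10 + 10 + 5 + 1 + 1 = 87 (decimal)
Convert 九十 (Chinese numeral) → 9×10 = 90 (decimal)
Compute lcm(87, 90) = 2610
2610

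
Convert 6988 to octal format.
Convert 6988 (decimal) → 6988 = 1×4096 + 5×512 + 5×64 + 1×8 + 4 → 0o15514 (octal)
0o15514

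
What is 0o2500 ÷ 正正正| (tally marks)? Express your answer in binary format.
Convert 0o2500 (octal) → 2×512 + 5×64 = 1344 (decimal)
Convert 正正正| (tally marks) → 5 + 5 + 5 + 1 = 16 (decimal)
Compute 1344 ÷ 16 = 84
Convert 84 (decimal) → 84 = 64 + 16 + 4 → 0b1010100 (binary)
0b1010100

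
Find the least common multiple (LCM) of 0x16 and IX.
Convert 0x16 (hexadecimal) → 1×16 + 6 = 22 (decimal)
Convert IX (Roman numeral) → 9 (decimal)
Compute lcm(22, 9) = 198
198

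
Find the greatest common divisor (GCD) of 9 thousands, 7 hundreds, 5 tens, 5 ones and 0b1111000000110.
Convert 9 thousands, 7 hundreds, 5 tens, 5 ones (place-value notation) → 9×1000 + 7×100 + 5×10 + 5 = 9755 (decimal)
Convert 0b1111000000110 (binary) → 4096 + 2048 + 1024 + 512 + 4 + 2 = 7686 (decimal)
Compute gcd(9755, 7686) = 1
1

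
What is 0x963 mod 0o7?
Convert 0x963 (hexadecimal) → 9×256 + 6×16 + 3 = 2403 (decimal)
Convert 0o7 (octal) → 7 (decimal)
Compute 2403 mod 7 = 2
2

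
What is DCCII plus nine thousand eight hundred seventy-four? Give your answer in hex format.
Convert DCCII (Roman numeral) → 500 + 100 + 100 + 1 + 1 = 702 (decimal)
Convert nine thousand eight hundred seventy-four (English words) → 9×1000 + 8×100 + 74 = 9874 (decimal)
Compute 702 + 9874 = 10576
Convert 10576 (decimal) → 10576 = 2×4096 + 9×256 + 5×16 → 0x2950 (hexadecimal)
0x2950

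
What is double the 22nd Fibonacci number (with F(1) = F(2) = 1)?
The 22nd Fibonacci number (with F(1) = F(2) = 1) = 17711
Compute 17711 × 2 = 35422
35422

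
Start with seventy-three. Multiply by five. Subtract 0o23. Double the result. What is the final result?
Convert seventy-three (English words) → 73 (decimal)
Start: 73
Convert five (English words) → 5 (decimal)
73 × 5 = 365
Convert 0o23 (octal) → 2×8 + 3 = 19 (decimal)
365 - 19 = 346
346 × 2 = 692
692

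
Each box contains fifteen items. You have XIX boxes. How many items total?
Convert fifteen (English words) → 15 (decimal)
Convert XIX (Roman numeral) → 10 + 9 = 19 (decimal)
Compute 15 × 19 = 285
285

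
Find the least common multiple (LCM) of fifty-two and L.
Convert fifty-two (English words) → 52 (decimal)
Convert L (Roman numeral) → 50 (decimal)
Compute lcm(52, 50) = 1300
1300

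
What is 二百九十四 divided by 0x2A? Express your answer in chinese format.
Convert 二百九十四 (Chinese numeral) → 2×100 + 9×10 + 4 = 294 (decimal)
Convert 0x2A (hexadecimal) → 2×16 + 10 = 42 (decimal)
Compute 294 ÷ 42 = 7
Convert 7 (decimal) → 七 (Chinese numeral)
七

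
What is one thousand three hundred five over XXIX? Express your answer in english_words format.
Convert one thousand three hundred five (English words) → 1×1000 + 3×100 + 5 = 1305 (decimal)
Convert XXIX (Roman numeral) → 10 + 10 + 9 = 29 (decimal)
Compute 1305 ÷ 29 = 45
Convert 45 (decimal) → forty-five (English words)
forty-five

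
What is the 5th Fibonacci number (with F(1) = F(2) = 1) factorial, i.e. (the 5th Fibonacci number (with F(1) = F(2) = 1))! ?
Convert the 5th Fibonacci number (with F(1) = F(2) = 1) (Fibonacci index) → 1, 1, 2, 3, 5 → 5 (decimal)
Compute 5! = 120
120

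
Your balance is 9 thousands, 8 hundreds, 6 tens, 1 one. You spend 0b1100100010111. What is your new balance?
Convert 9 thousands, 8 hundreds, 6 tens, 1 one (place-value notation) → 9×1000 + 8×100 + 6×10 + 1 = 9861 (decimal)
Convert 0b1100100010111 (binary) → 4096 + 2048 + 256 + 16 + 4 + 2 + 1 = 6423 (decimal)
Compute 9861 - 6423 = 3438
3438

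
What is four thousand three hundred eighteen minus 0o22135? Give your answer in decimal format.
Convert four thousand three hundred eighteen (English words) → 4×1000 + 3×100 + 18 = 4318 (decimal)
Convert 0o22135 (octal) → 2×4096 + 2×512 + 1×64 + 3×8 + 5 = 9309 (decimal)
Compute 4318 - 9309 = -4991
-4991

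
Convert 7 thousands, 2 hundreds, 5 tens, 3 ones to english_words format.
Convert 7 thousands, 2 hundreds, 5 tens, 3 ones (place-value notation) → 7×1000 + 2×100 + 5×10 + 3 = 7253 (decimal)
Convert 7253 (decimal) → 7253 = 7×1000 + 2×100 + 53 → seven thousand two hundred fifty-three (English words)
seven thousand two hundred fifty-three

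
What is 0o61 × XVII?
Convert 0o61 (octal) → 6×8 + 1 = 49 (decimal)
Convert XVII (Roman numeral) → 10 + 5 + 1 + 1 = 17 (decimal)
Compute 49 × 17 = 833
833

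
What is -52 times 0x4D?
Convert 0x4D (hexadecimal) → 4×16 + 13 = 77 (decimal)
Compute -52 × 77 = -4004
-4004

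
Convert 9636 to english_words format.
Convert 9636 (decimal) → 9636 = 9×1000 + 6×100 + 36 → nine thousand six hundred thirty-six (English words)
nine thousand six hundred thirty-six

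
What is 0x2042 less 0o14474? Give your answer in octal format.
Convert 0x2042 (hexadecimal) → 2×4096 + 4×16 + 2 = 8258 (decimal)
Convert 0o14474 (octal) → 1×4096 + 4×512 + 4×64 + 7×8 + 4 = 6460 (decimal)
Compute 8258 - 6460 = 1798
Convert 1798 (decimal) → 1798 = 3×512 + 4×64 + 6 → 0o3406 (octal)
0o3406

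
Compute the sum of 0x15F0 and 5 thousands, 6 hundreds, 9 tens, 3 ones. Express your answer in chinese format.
Convert 0x15F0 (hexadecimal) → 1×4096 + 5×256 + 15×16 = 5616 (decimal)
Convert 5 thousands, 6 hundreds, 9 tens, 3 ones (place-value notation) → 5×1000 + 6×100 + 9×10 + 3 = 5693 (decimal)
Compute 5616 + 5693 = 11309
Convert 11309 (decimal) → 11309 = 1×10000 + 1×1000 + 3×100 + 9 → 一万一千三百零九 (Chinese numeral)
一万一千三百零九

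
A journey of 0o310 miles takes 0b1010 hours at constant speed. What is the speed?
Convert 0o310 (octal) → 3×64 + 1×8 = 200 (decimal)
Convert 0b1010 (binary) → 8 + 2 = 10 (decimal)
Compute 200 ÷ 10 = 20
20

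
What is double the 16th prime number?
The 16th prime number = 53
Compute 53 × 2 = 106
106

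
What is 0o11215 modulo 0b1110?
Convert 0o11215 (octal) → 1×4096 + 1×512 + 2×64 + 1×8 + 5 = 4749 (decimal)
Convert 0b1110 (binary) → 8 + 4 + 2 = 14 (decimal)
Compute 4749 mod 14 = 3
3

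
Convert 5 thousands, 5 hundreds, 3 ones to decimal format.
Convert 5 thousands, 5 hundreds, 3 ones (place-value notation) → 5×1000 + 5×100 + 3 = 5503 (decimal)
5503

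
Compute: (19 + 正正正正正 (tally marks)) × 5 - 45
Convert 正正正正正 (tally marks) → 5 + 5 + 5 + 5 + 5 = 25 (decimal)
Expression in decimal: (19 + 25) × 5 - 45
Parentheses first: 19 + 25 = 44
Multiply: 44 × 5 = 220
Subtract: 220 - 45 = 175
175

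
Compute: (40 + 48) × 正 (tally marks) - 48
Convert 正 (tally marks) → 5 (decimal)
Expression in decimal: (40 + 48) × 5 - 48
Parentheses first: 40 + 48 = 88
Multiply: 88 × 5 = 440
Subtract: 440 - 48 = 392
392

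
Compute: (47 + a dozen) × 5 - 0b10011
Convert a dozen (colloquial) → 12 (decimal)
Convert 0b10011 (binary) → 16 + 2 + 1 = 19 (decimal)
Expression in decimal: (47 + 12) × 5 - 19
Parentheses first: 47 + 12 = 59
Multiply: 59 × 5 = 295
Subtract: 295 - 19 = 276
276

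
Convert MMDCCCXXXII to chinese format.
Convert MMDCCCXXXII (Roman numeral) → 1000 + 1000 + 500 + 100 + 100 + 100 + 10 + 10 + 10 + 1 + 1 = 2832 (decimal)
Convert 2832 (decimal) → 2832 = 2×1000 + 8×100 + 3×10 + 2 → 二千八百三十二 (Chinese numeral)
二千八百三十二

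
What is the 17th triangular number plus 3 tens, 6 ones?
The 17th triangular number = 17×18/2 = 153
Convert 3 tens, 6 ones (place-value notation) → 3×10 + 6 = 36 (decimal)
Compute 153 + 36 = 189
189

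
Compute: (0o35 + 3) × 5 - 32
Convert 0o35 (octal) → 3×8 + 5 = 29 (decimal)
Expression in decimal: (29 + 3) × 5 - 32
Parentheses first: 29 + 3 = 32
Multiply: 32 × 5 = 160
Subtract: 160 - 32 = 128
128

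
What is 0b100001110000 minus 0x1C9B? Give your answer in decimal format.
Convert 0b100001110000 (binary) → 2048 + 64 + 32 + 16 = 2160 (decimal)
Convert 0x1C9B (hexadecimal) → 1×4096 + 12×256 + 9×16 + 11 = 7323 (decimal)
Compute 2160 - 7323 = -5163
-5163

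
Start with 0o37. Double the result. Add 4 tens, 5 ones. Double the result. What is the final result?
Convert 0o37 (octal) → 3×8 + 7 = 31 (decimal)
Start: 31
31 × 2 = 62
Convert 4 tens, 5 ones (place-value notation) → 4×10 + 5 = 45 (decimal)
62 + 45 = 107
107 × 2 = 214
214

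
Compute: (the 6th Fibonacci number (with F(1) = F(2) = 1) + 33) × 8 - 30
Convert the 6th Fibonacci number (with F(1) = F(2) = 1) (Fibonacci index) → 1, 1, 2, 3, 5, 8 → 8 (decimal)
Expression in decimal: (8 + 33) × 8 - 30
Parentheses first: 8 + 33 = 41
Multiply: 41 × 8 = 328
Subtract: 328 - 30 = 298
298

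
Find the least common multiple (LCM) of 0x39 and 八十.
Convert 0x39 (hexadecimal) → 3×16 + 9 = 57 (decimal)
Convert 八十 (Chinese numeral) → 8×10 = 80 (decimal)
Compute lcm(57, 80) = 4560
4560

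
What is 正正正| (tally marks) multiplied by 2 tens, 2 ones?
Convert 正正正| (tally marks) → 5 + 5 + 5 + 1 = 16 (decimal)
Convert 2 tens, 2 ones (place-value notation) → 2×10 + 2 = 22 (decimal)
Compute 16 × 22 = 352
352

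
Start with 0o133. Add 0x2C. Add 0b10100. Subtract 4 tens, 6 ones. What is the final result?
Convert 0o133 (octal) → 1×64 + 3×8 + 3 = 91 (decimal)
Start: 91
Convert 0x2C (hexadecimal) → 2×16 + 12 = 44 (decimal)
91 + 44 = 135
Convert 0b10100 (binary) → 16 + 4 = 20 (decimal)
135 + 20 = 155
Convert 4 tens, 6 ones (place-value notation) → 4×10 + 6 = 46 (decimal)
155 - 46 = 109
109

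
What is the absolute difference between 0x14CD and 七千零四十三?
Convert 0x14CD (hexadecimal) → 1×4096 + 4×256 + 12×16 + 13 = 5325 (decimal)
Convert 七千零四十三 (Chinese numeral) → 7×1000 + 4×10 + 3 = 7043 (decimal)
Compute |5325 - 7043| = 1718
1718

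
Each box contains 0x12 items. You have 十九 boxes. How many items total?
Convert 0x12 (hexadecimal) → 1×16 + 2 = 18 (decimal)
Convert 十九 (Chinese numeral) → 1×10 + 9 = 19 (decimal)
Compute 18 × 19 = 342
342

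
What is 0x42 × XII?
Convert 0x42 (hexadecimal) → 4×16 + 2 = 66 (decimal)
Convert XII (Roman numeral) → 10 + 1 + 1 = 12 (decimal)
Compute 66 × 12 = 792
792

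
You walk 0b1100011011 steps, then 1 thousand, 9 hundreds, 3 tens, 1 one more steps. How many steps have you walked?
Convert 0b1100011011 (binary) → 512 + 256 + 16 + 8 + 2 + 1 = 795 (decimal)
Convert 1 thousand, 9 hundreds, 3 tens, 1 one (place-value notation) → 1×1000 + 9×100 + 3×10 + 1 = 1931 (decimal)
Compute 795 + 1931 = 2726
2726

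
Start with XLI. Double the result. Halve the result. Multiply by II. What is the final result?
Convert XLI (Roman numeral) → 40 + 1 = 41 (decimal)
Start: 41
41 × 2 = 82
82 ÷ 2 = 41
Convert II (Roman numeral) → 1 + 1 = 2 (decimal)
41 × 2 = 82
82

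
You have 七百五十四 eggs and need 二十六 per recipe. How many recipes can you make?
Convert 七百五十四 (Chinese numeral) → 7×100 + 5×10 + 4 = 754 (decimal)
Convert 二十六 (Chinese numeral) → 2×10 + 6 = 26 (decimal)
Compute 754 ÷ 26 = 29
29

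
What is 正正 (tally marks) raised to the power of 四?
Convert 正正 (tally marks) → 5 + 5 = 10 (decimal)
Convert 四 (Chinese numeral) → 4 (decimal)
Compute 10 ^ 4 = 10000
10000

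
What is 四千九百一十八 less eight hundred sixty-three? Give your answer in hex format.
Convert 四千九百一十八 (Chinese numeral) → 4×1000 + 9×100 + 1×10 + 8 = 4918 (decimal)
Convert eight hundred sixty-three (English words) → 8×100 + 63 = 863 (decimal)
Compute 4918 - 863 = 4055
Convert 4055 (decimal) → 4055 = 15×256 + 13×16 + 7 → 0xFD7 (hexadecimal)
0xFD7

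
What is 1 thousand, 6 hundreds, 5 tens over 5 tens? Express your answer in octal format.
Convert 1 thousand, 6 hundreds, 5 tens (place-value notation) → 1×1000 + 6×100 + 5×10 = 1650 (decimal)
Convert 5 tens (place-value notation) → 5×10 = 50 (decimal)
Compute 1650 ÷ 50 = 33
Convert 33 (decimal) → 33 = 4×8 + 1 → 0o41 (octal)
0o41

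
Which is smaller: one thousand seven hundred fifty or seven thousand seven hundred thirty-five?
Convert one thousand seven hundred fifty (English words) → 1×1000 + 7×100 + 50 = 1750 (decimal)
Convert seven thousand seven hundred thirty-five (English words) → 7×1000 + 7×100 + 35 = 7735 (decimal)
Compare 1750 vs 7735: smaller = 1750
1750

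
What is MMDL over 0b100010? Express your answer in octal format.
Convert MMDL (Roman numeral) → 1000 + 1000 + 500 + 50 = 2550 (decimal)
Convert 0b100010 (binary) → 32 + 2 = 34 (decimal)
Compute 2550 ÷ 34 = 75
Convert 75 (decimal) → 75 = 1×64 + 1×8 + 3 → 0o113 (octal)
0o113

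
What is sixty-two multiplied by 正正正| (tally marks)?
Convert sixty-two (English words) → 62 (decimal)
Convert 正正正| (tally marks) → 5 + 5 + 5 + 1 = 16 (decimal)
Compute 62 × 16 = 992
992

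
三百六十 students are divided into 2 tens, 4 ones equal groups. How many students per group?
Convert 三百六十 (Chinese numeral) → 3×100 + 6×10 = 360 (decimal)
Convert 2 tens, 4 ones (place-value notation) → 2×10 + 4 = 24 (decimal)
Compute 360 ÷ 24 = 15
15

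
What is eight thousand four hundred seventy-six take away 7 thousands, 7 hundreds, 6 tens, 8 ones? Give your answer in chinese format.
Convert eight thousand four hundred seventy-six (English words) → 8×1000 + 4×100 + 76 = 8476 (decimal)
Convert 7 thousands, 7 hundreds, 6 tens, 8 ones (place-value notation) → 7×1000 + 7×100 + 6×10 + 8 = 7768 (decimal)
Compute 8476 - 7768 = 708
Convert 708 (decimal) → 708 = 7×100 + 8 → 七百零八 (Chinese numeral)
七百零八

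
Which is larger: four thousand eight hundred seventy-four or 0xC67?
Convert four thousand eight hundred seventy-four (English words) → 4×1000 + 8×100 + 74 = 4874 (decimal)
Convert 0xC67 (hexadecimal) → 12×256 + 6×16 + 7 = 3175 (decimal)
Compare 4874 vs 3175: larger = 4874
4874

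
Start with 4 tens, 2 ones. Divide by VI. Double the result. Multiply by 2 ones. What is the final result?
Convert 4 tens, 2 ones (place-value notation) → 4×10 + 2 = 42 (decimal)
Start: 42
Convert VI (Roman numeral) → 5 + 1 = 6 (decimal)
42 ÷ 6 = 7
7 × 2 = 14
Convert 2 ones (place-value notation) → 2 (decimal)
14 × 2 = 28
28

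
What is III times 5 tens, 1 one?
Convert III (Roman numeral) → 1 + 1 + 1 = 3 (decimal)
Convert 5 tens, 1 one (place-value notation) → 5×10 + 1 = 51 (decimal)
Compute 3 × 51 = 153
153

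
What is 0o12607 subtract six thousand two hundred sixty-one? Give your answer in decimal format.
Convert 0o12607 (octal) → 1×4096 + 2×512 + 6×64 + 7 = 5511 (decimal)
Convert six thousand two hundred sixty-one (English words) → 6×1000 + 2×100 + 61 = 6261 (decimal)
Compute 5511 - 6261 = -750
-750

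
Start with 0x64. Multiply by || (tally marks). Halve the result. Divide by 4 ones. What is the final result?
Convert 0x64 (hexadecimal) → 6×16 + 4 = 100 (decimal)
Start: 100
Convert || (tally marks) → 2 (decimal)
100 × 2 = 200
200 ÷ 2 = 100
Convert 4 ones (place-value notation) → 4 (decimal)
100 ÷ 4 = 25
25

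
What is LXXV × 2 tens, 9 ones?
Convert LXXV (Roman numeral) → 50 + 10 + 10 + 5 = 75 (decimal)
Convert 2 tens, 9 ones (place-value notation) → 2×10 + 9 = 29 (decimal)
Compute 75 × 29 = 2175
2175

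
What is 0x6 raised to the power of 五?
Convert 0x6 (hexadecimal) → 6 (decimal)
Convert 五 (Chinese numeral) → 5 (decimal)
Compute 6 ^ 5 = 7776
7776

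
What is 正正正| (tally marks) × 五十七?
Convert 正正正| (tally marks) → 5 + 5 + 5 + 1 = 16 (decimal)
Convert 五十七 (Chinese numeral) → 5×10 + 7 = 57 (decimal)
Compute 16 × 57 = 912
912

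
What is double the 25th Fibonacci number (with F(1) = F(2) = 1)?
The 25th Fibonacci number (with F(1) = F(2) = 1) = 75025
Compute 75025 × 2 = 150050
150050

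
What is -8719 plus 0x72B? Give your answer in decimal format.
Convert 0x72B (hexadecimal) → 7×256 + 2×16 + 11 = 1835 (decimal)
Compute -8719 + 1835 = -6884
-6884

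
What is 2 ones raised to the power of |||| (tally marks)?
Convert 2 ones (place-value notation) → 2 (decimal)
Convert |||| (tally marks) → 4 (decimal)
Compute 2 ^ 4 = 16
16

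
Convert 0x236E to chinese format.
Convert 0x236E (hexadecimal) → 2×4096 + 3×256 + 6×16 + 14 = 9070 (decimal)
Convert 9070 (decimal) → 9070 = 9×1000 + 7×10 → 九千零七十 (Chinese numeral)
九千零七十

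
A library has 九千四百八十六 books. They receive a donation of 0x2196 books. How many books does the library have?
Convert 九千四百八十六 (Chinese numeral) → 9×1000 + 4×100 + 8×10 + 6 = 9486 (decimal)
Convert 0x2196 (hexadecimal) → 2×4096 + 1×256 + 9×16 + 6 = 8598 (decimal)
Compute 9486 + 8598 = 18084
18084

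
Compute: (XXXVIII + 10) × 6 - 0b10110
Convert XXXVIII (Roman numeral) → 10 + 10 + 10 + 5 + 1 + 1 + 1 = 38 (decimal)
Convert 0b10110 (binary) → 16 + 4 + 2 = 22 (decimal)
Expression in decimal: (38 + 10) × 6 - 22
Parentheses first: 38 + 10 = 48
Multiply: 48 × 6 = 288
Subtract: 288 - 22 = 266
266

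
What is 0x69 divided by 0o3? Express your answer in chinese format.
Convert 0x69 (hexadecimal) → 6×16 + 9 = 105 (decimal)
Convert 0o3 (octal) → 3 (decimal)
Compute 105 ÷ 3 = 35
Convert 35 (decimal) → 35 = 3×10 + 5 → 三十五 (Chinese numeral)
三十五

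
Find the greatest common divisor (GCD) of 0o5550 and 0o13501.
Convert 0o5550 (octal) → 5×512 + 5×64 + 5×8 = 2920 (decimal)
Convert 0o13501 (octal) → 1×4096 + 3×512 + 5×64 + 1 = 5953 (decimal)
Compute gcd(2920, 5953) = 1
1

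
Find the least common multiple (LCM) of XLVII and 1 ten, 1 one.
Convert XLVII (Roman numeral) → 40 + 5 + 1 + 1 = 47 (decimal)
Convert 1 ten, 1 one (place-value notation) → 1×10 + 1 = 11 (decimal)
Compute lcm(47, 11) = 517
517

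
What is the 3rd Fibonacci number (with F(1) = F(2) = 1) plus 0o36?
The 3rd Fibonacci number (with F(1) = F(2) = 1): 1, 1, 2 → 2
Convert 0o36 (octal) → 3×8 + 6 = 30 (decimal)
Compute 2 + 30 = 32
32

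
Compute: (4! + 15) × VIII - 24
Convert 4! (factorial) → 24 (decimal)
Convert VIII (Roman numeral) → 5 + 1 + 1 + 1 = 8 (decimal)
Expression in decimal: (24 + 15) × 8 - 24
Parentheses first: 24 + 15 = 39
Multiply: 39 × 8 = 312
Subtract: 312 - 24 = 288
288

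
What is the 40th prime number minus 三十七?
The 40th prime number = 173
Convert 三十七 (Chinese numeral) → 3×10 + 7 = 37 (decimal)
Compute 173 - 37 = 136
136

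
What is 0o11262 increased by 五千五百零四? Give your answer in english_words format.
Convert 0o11262 (octal) → 1×4096 + 1×512 + 2×64 + 6×8 + 2 = 4786 (decimal)
Convert 五千五百零四 (Chinese numeral) → 5×1000 + 5×100 + 4 = 5504 (decimal)
Compute 4786 + 5504 = 10290
Convert 10290 (decimal) → 10290 = 10×1000 + 2×100 + 90 → ten thousand two hundred ninety (English words)
ten thousand two hundred ninety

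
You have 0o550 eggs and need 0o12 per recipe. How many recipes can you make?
Convert 0o550 (octal) → 5×64 + 5×8 = 360 (decimal)
Convert 0o12 (octal) → 1×8 + 2 = 10 (decimal)
Compute 360 ÷ 10 = 36
36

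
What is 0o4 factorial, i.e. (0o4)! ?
Convert 0o4 (octal) → 4 (decimal)
Compute 4! = 24
24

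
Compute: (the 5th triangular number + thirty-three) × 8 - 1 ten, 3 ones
Convert the 5th triangular number (triangular index) → 5×6/2 = 15 (decimal)
Convert thirty-three (English words) → 33 (decimal)
Convert 1 ten, 3 ones (place-value notation) → 1×10 + 3 = 13 (decimal)
Expression in decimal: (15 + 33) × 8 - 13
Parentheses first: 15 + 33 = 48
Multiply: 48 × 8 = 384
Subtract: 384 - 13 = 371
371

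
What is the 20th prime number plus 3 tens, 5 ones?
The 20th prime number = 71
Convert 3 tens, 5 ones (place-value notation) → 3×10 + 5 = 35 (decimal)
Compute 71 + 35 = 106
106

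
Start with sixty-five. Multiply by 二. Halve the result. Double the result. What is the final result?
Convert sixty-five (English words) → 65 (decimal)
Start: 65
Convert 二 (Chinese numeral) → 2 (decimal)
65 × 2 = 130
130 ÷ 2 = 65
65 × 2 = 130
130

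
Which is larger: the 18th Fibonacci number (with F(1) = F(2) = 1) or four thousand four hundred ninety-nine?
Convert the 18th Fibonacci number (with F(1) = F(2) = 1) (Fibonacci index) → 2584 (decimal)
Convert four thousand four hundred ninety-nine (English words) → 4×1000 + 4×100 + 99 = 4499 (decimal)
Compare 2584 vs 4499: larger = 4499
4499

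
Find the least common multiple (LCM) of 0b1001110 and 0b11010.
Convert 0b1001110 (binary) → 64 + 8 + 4 + 2 = 78 (decimal)
Convert 0b11010 (binary) → 16 + 8 + 2 = 26 (decimal)
Compute lcm(78, 26) = 78
78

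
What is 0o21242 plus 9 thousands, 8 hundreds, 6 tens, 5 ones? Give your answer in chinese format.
Convert 0o21242 (octal) → 2×4096 + 1×512 + 2×64 + 4×8 + 2 = 8866 (decimal)
Convert 9 thousands, 8 hundreds, 6 tens, 5 ones (place-value notation) → 9×1000 + 8×100 + 6×10 + 5 = 9865 (decimal)
Compute 8866 + 9865 = 18731
Convert 18731 (decimal) → 18731 = 1×10000 + 8×1000 + 7×100 + 3×10 + 1 → 一万八千七百三十一 (Chinese numeral)
一万八千七百三十一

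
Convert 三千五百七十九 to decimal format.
Convert 三千五百七十九 (Chinese numeral) → 3×1000 + 5×100 + 7×10 + 9 = 3579 (decimal)
3579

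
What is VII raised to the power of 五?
Convert VII (Roman numeral) → 5 + 1 + 1 = 7 (decimal)
Convert 五 (Chinese numeral) → 5 (decimal)
Compute 7 ^ 5 = 16807
16807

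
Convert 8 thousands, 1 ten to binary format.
Convert 8 thousands, 1 ten (place-value notation) → 8×1000 + 1×10 = 8010 (decimal)
Convert 8010 (decimal) → 8010 = 4096 + 2048 + 1024 + 512 + 256 + 64 + 8 + 2 → 0b1111101001010 (binary)
0b1111101001010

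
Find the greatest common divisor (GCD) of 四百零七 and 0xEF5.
Convert 四百零七 (Chinese numeral) → 4×100 + 7 = 407 (decimal)
Convert 0xEF5 (hexadecimal) → 14×256 + 15×16 + 5 = 3829 (decimal)
Compute gcd(407, 3829) = 1
1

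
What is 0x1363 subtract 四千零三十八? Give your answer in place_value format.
Convert 0x1363 (hexadecimal) → 1×4096 + 3×256 + 6×16 + 3 = 4963 (decimal)
Convert 四千零三十八 (Chinese numeral) → 4×1000 + 3×10 + 8 = 4038 (decimal)
Compute 4963 - 4038 = 925
Convert 925 (decimal) → 925 = 9×100 + 2×10 + 5 → 9 hundreds, 2 tens, 5 ones (place-value notation)
9 hundreds, 2 tens, 5 ones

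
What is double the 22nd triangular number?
The 22nd triangular number = 22×23/2 = 253
Compute 253 × 2 = 506
506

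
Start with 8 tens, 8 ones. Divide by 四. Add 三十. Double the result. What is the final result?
Convert 8 tens, 8 ones (place-value notation) → 8×10 + 8 = 88 (decimal)
Start: 88
Convert 四 (Chinese numeral) → 4 (decimal)
88 ÷ 4 = 22
Convert 三十 (Chinese numeral) → 3×10 = 30 (decimal)
22 + 30 = 52
52 × 2 = 104
104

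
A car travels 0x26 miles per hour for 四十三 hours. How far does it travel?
Convert 0x26 (hexadecimal) → 2×16 + 6 = 38 (decimal)
Convert 四十三 (Chinese numeral) → 4×10 + 3 = 43 (decimal)
Compute 38 × 43 = 1634
1634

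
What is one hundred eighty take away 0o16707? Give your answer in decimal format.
Convert one hundred eighty (English words) → 1×100 + 80 = 180 (decimal)
Convert 0o16707 (octal) → 1×4096 + 6×512 + 7×64 + 7 = 7623 (decimal)
Compute 180 - 7623 = -7443
-7443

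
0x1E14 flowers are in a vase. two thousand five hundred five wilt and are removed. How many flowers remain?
Convert 0x1E14 (hexadecimal) → 1×4096 + 14×256 + 1×16 + 4 = 7700 (decimal)
Convert two thousand five hundred five (English words) → 2×1000 + 5×100 + 5 = 2505 (decimal)
Compute 7700 - 2505 = 5195
5195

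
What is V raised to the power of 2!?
Convert V (Roman numeral) → 5 (decimal)
Convert 2! (factorial) → 2 (decimal)
Compute 5 ^ 2 = 25
25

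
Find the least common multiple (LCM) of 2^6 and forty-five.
Convert 2^6 (power) → 64 (decimal)
Convert forty-five (English words) → 45 (decimal)
Compute lcm(64, 45) = 2880
2880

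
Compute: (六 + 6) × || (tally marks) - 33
Convert 六 (Chinese numeral) → 6 (decimal)
Convert || (tally marks) → 2 (decimal)
Expression in decimal: (6 + 6) × 2 - 33
Parentheses first: 6 + 6 = 12
Multiply: 12 × 2 = 24
Subtract: 24 - 33 = -9
-9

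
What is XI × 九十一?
Convert XI (Roman numeral) → 10 + 1 = 11 (decimal)
Convert 九十一 (Chinese numeral) → 9×10 + 1 = 91 (decimal)
Compute 11 × 91 = 1001
1001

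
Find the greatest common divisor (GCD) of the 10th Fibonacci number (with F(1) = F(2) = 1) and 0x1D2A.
Convert the 10th Fibonacci number (with F(1) = F(2) = 1) (Fibonacci index) → 1, 1, 2, 3, 5, 8, 13, 21, 34, 55 → 55 (decimal)
Convert 0x1D2A (hexadecimal) → 1×4096 + 13×256 + 2×16 + 10 = 7466 (decimal)
Compute gcd(55, 7466) = 1
1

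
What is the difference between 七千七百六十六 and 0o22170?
Convert 七千七百六十六 (Chinese numeral) → 7×1000 + 7×100 + 6×10 + 6 = 7766 (decimal)
Convert 0o22170 (octal) → 2×4096 + 2×512 + 1×64 + 7×8 = 9336 (decimal)
Difference: |7766 - 9336| = 1570
1570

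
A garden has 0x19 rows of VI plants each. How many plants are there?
Convert VI (Roman numeral) → 5 + 1 = 6 (decimal)
Convert 0x19 (hexadecimal) → 1×16 + 9 = 25 (decimal)
Compute 6 × 25 = 150
150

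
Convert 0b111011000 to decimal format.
Convert 0b111011000 (binary) → 256 + 128 + 64 + 16 + 8 = 472 (decimal)
472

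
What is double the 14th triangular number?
The 14th triangular number = 14×15/2 = 105
Compute 105 × 2 = 210
210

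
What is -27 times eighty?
Convert eighty (English words) → 80 (decimal)
Compute -27 × 80 = -2160
-2160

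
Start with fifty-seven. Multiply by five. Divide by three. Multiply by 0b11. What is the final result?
Convert fifty-seven (English words) → 57 (decimal)
Start: 57
Convert five (English words) → 5 (decimal)
57 × 5 = 285
Convert three (English words) → 3 (decimal)
285 ÷ 3 = 95
Convert 0b11 (binary) → 2 + 1 = 3 (decimal)
95 × 3 = 285
285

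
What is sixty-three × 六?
Convert sixty-three (English words) → 63 (decimal)
Convert 六 (Chinese numeral) → 6 (decimal)
Compute 63 × 6 = 378
378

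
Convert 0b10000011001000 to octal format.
Convert 0b10000011001000 (binary) → 8192 + 128 + 64 + 8 = 8392 (decimal)
Convert 8392 (decimal) → 8392 = 2×4096 + 3×64 + 1×8 → 0o20310 (octal)
0o20310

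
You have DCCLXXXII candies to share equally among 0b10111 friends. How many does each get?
Convert DCCLXXXII (Roman numeral) → 500 + 100 + 100 + 50 + 10 + 10 + 10 + 1 + 1 = 782 (decimal)
Convert 0b10111 (binary) → 16 + 4 + 2 + 1 = 23 (decimal)
Compute 782 ÷ 23 = 34
34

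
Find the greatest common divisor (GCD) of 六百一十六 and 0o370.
Convert 六百一十六 (Chinese numeral) → 6×100 + 1×10 + 6 = 616 (decimal)
Convert 0o370 (octal) → 3×64 + 7×8 = 248 (decimal)
Compute gcd(616, 248) = 8
8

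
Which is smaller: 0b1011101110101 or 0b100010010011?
Convert 0b1011101110101 (binary) → 4096 + 1024 + 512 + 256 + 64 + 32 + 16 + 4 + 1 = 6005 (decimal)
Convert 0b100010010011 (binary) → 2048 + 128 + 16 + 2 + 1 = 2195 (decimal)
Compare 6005 vs 2195: smaller = 2195
2195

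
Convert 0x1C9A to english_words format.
Convert 0x1C9A (hexadecimal) → 1×4096 + 12×256 + 9×16 + 10 = 7322 (decimal)
Convert 7322 (decimal) → 7322 = 7×1000 + 3×100 + 22 → seven thousand three hundred twenty-two (English words)
seven thousand three hundred twenty-two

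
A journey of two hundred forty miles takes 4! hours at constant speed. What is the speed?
Convert two hundred forty (English words) → 2×100 + 40 = 240 (decimal)
Convert 4! (factorial) → 24 (decimal)
Compute 240 ÷ 24 = 10
10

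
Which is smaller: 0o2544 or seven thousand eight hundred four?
Convert 0o2544 (octal) → 2×512 + 5×64 + 4×8 + 4 = 1380 (decimal)
Convert seven thousand eight hundred four (English words) → 7×1000 + 8×100 + 4 = 7804 (decimal)
Compare 1380 vs 7804: smaller = 1380
1380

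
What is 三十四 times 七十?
Convert 三十四 (Chinese numeral) → 3×10 + 4 = 34 (decimal)
Convert 七十 (Chinese numeral) → 7×10 = 70 (decimal)
Compute 34 × 70 = 2380
2380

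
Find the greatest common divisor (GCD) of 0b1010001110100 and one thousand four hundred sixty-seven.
Convert 0b1010001110100 (binary) → 4096 + 1024 + 64 + 32 + 16 + 4 = 5236 (decimal)
Convert one thousand four hundred sixty-seven (English words) → 1×1000 + 4×100 + 67 = 1467 (decimal)
Compute gcd(5236, 1467) = 1
1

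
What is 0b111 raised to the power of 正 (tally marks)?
Convert 0b111 (binary) → 4 + 2 + 1 = 7 (decimal)
Convert 正 (tally marks) → 5 (decimal)
Compute 7 ^ 5 = 16807
16807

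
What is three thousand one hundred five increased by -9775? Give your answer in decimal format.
Convert three thousand one hundred five (English words) → 3×1000 + 1×100 + 5 = 3105 (decimal)
Compute 3105 + -9775 = -6670
-6670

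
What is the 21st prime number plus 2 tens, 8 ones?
The 21st prime number = 73
Convert 2 tens, 8 ones (place-value notation) → 2×10 + 8 = 28 (decimal)
Compute 73 + 28 = 101
101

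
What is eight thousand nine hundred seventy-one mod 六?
Convert eight thousand nine hundred seventy-one (English words) → 8×1000 + 9×100 + 71 = 8971 (decimal)
Convert 六 (Chinese numeral) → 6 (decimal)
Compute 8971 mod 6 = 1
1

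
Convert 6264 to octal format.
Convert 6264 (decimal) → 6264 = 1×4096 + 4×512 + 1×64 + 7×8 → 0o14170 (octal)
0o14170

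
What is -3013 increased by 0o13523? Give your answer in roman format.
Convert 0o13523 (octal) → 1×4096 + 3×512 + 5×64 + 2×8 + 3 = 5971 (decimal)
Compute -3013 + 5971 = 2958
Convert 2958 (decimal) → 2958 = 1000 + 1000 + 900 + 50 + 5 + 1 + 1 + 1 → MMCMLVIII (Roman numeral)
MMCMLVIII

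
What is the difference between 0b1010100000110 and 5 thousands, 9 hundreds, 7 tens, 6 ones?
Convert 0b1010100000110 (binary) → 4096 + 1024 + 256 + 4 + 2 = 5382 (decimal)
Convert 5 thousands, 9 hundreds, 7 tens, 6 ones (place-value notation) → 5×1000 + 9×100 + 7×10 + 6 = 5976 (decimal)
Difference: |5382 - 5976| = 594
594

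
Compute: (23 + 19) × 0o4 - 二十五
Convert 0o4 (octal) → 4 (decimal)
Convert 二十五 (Chinese numeral) → 2×10 + 5 = 25 (decimal)
Expression in decimal: (23 + 19) × 4 - 25
Parentheses first: 23 + 19 = 42
Multiply: 42 × 4 = 168
Subtract: 168 - 25 = 143
143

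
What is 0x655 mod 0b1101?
Convert 0x655 (hexadecimal) → 6×256 + 5×16 + 5 = 1621 (decimal)
Convert 0b1101 (binary) → 8 + 4 + 1 = 13 (decimal)
Compute 1621 mod 13 = 9
9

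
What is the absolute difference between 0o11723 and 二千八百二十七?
Convert 0o11723 (octal) → 1×4096 + 1×512 + 7×64 + 2×8 + 3 = 5075 (decimal)
Convert 二千八百二十七 (Chinese numeral) → 2×1000 + 8×100 + 2×10 + 7 = 2827 (decimal)
Compute |5075 - 2827| = 2248
2248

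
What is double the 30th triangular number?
The 30th triangular number = 30×31/2 = 465
Compute 465 × 2 = 930
930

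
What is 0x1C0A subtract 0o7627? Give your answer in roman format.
Convert 0x1C0A (hexadecimal) → 1×4096 + 12×256 + 10 = 7178 (decimal)
Convert 0o7627 (octal) → 7×512 + 6×64 + 2×8 + 7 = 3991 (decimal)
Compute 7178 - 3991 = 3187
Convert 3187 (decimal) → 3187 = 1000 + 1000 + 1000 + 100 + 50 + 10 + 10 + 10 + 5 + 1 + 1 → MMMCLXXXVII (Roman numeral)
MMMCLXXXVII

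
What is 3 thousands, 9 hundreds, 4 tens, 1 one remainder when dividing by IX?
Convert 3 thousands, 9 hundreds, 4 tens, 1 one (place-value notation) → 3×1000 + 9×100 + 4×10 + 1 = 3941 (decimal)
Convert IX (Roman numeral) → 9 (decimal)
Compute 3941 mod 9 = 8
8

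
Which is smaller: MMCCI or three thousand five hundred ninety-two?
Convert MMCCI (Roman numeral) → 1000 + 1000 + 100 + 100 + 1 = 2201 (decimal)
Convert three thousand five hundred ninety-two (English words) → 3×1000 + 5×100 + 92 = 3592 (decimal)
Compare 2201 vs 3592: smaller = 2201
2201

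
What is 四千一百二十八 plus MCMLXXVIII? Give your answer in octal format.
Convert 四千一百二十八 (Chinese numeral) → 4×1000 + 1×100 + 2×10 + 8 = 4128 (decimal)
Convert MCMLXXVIII (Roman numeral) → 1000 + 900 + 50 + 10 + 10 + 5 + 1 + 1 + 1 = 1978 (decimal)
Compute 4128 + 1978 = 6106
Convert 6106 (decimal) → 6106 = 1×4096 + 3×512 + 7×64 + 3×8 + 2 → 0o13732 (octal)
0o13732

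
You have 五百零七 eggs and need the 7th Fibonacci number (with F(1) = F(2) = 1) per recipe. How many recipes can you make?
Convert 五百零七 (Chinese numeral) → 5×100 + 7 = 507 (decimal)
Convert the 7th Fibonacci number (with F(1) = F(2) = 1) (Fibonacci index) → 1, 1, 2, 3, 5, 8, 13 → 13 (decimal)
Compute 507 ÷ 13 = 39
39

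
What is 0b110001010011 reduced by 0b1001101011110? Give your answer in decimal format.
Convert 0b110001010011 (binary) → 2048 + 1024 + 64 + 16 + 2 + 1 = 3155 (decimal)
Convert 0b1001101011110 (binary) → 4096 + 512 + 256 + 64 + 16 + 8 + 4 + 2 = 4958 (decimal)
Compute 3155 - 4958 = -1803
-1803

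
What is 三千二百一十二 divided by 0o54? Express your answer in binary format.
Convert 三千二百一十二 (Chinese numeral) → 3×1000 + 2×100 + 1×10 + 2 = 3212 (decimal)
Convert 0o54 (octal) → 5×8 + 4 = 44 (decimal)
Compute 3212 ÷ 44 = 73
Convert 73 (decimal) → 73 = 64 + 8 + 1 → 0b1001001 (binary)
0b1001001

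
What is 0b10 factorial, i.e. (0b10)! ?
Convert 0b10 (binary) → 2 (decimal)
Compute 2! = 2
2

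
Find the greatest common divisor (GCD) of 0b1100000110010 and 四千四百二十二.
Convert 0b1100000110010 (binary) → 4096 + 2048 + 32 + 16 + 2 = 6194 (decimal)
Convert 四千四百二十二 (Chinese numeral) → 4×1000 + 4×100 + 2×10 + 2 = 4422 (decimal)
Compute gcd(6194, 4422) = 2
2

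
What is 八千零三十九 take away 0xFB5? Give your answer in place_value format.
Convert 八千零三十九 (Chinese numeral) → 8×1000 + 3×10 + 9 = 8039 (decimal)
Convert 0xFB5 (hexadecimal) → 15×256 + 11×16 + 5 = 4021 (decimal)
Compute 8039 - 4021 = 4018
Convert 4018 (decimal) → 4018 = 4×1000 + 1×10 + 8 → 4 thousands, 1 ten, 8 ones (place-value notation)
4 thousands, 1 ten, 8 ones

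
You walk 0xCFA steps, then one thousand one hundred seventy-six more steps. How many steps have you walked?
Convert 0xCFA (hexadecimal) → 12×256 + 15×16 + 10 = 3322 (decimal)
Convert one thousand one hundred seventy-six (English words) → 1×1000 + 1×100 + 76 = 1176 (decimal)
Compute 3322 + 1176 = 4498
4498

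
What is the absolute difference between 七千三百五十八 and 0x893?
Convert 七千三百五十八 (Chinese numeral) → 7×1000 + 3×100 + 5×10 + 8 = 7358 (decimal)
Convert 0x893 (hexadecimal) → 8×256 + 9×16 + 3 = 2195 (decimal)
Compute |7358 - 2195| = 5163
5163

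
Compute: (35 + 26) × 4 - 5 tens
Convert 5 tens (place-value notation) → 5×10 = 50 (decimal)
Expression in decimal: (35 + 26) × 4 - 50
Parentheses first: 35 + 26 = 61
Multiply: 61 × 4 = 244
Subtract: 244 - 50 = 194
194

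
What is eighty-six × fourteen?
Convert eighty-six (English words) → 86 (decimal)
Convert fourteen (English words) → 14 (decimal)
Compute 86 × 14 = 1204
1204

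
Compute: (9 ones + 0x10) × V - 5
Convert 9 ones (place-value notation) → 9 (decimal)
Convert 0x10 (hexadecimal) → 1×16 = 16 (decimal)
Convert V (Roman numeral) → 5 (decimal)
Expression in decimal: (9 + 16) × 5 - 5
Parentheses first: 9 + 16 = 25
Multiply: 25 × 5 = 125
Subtract: 125 - 5 = 120
120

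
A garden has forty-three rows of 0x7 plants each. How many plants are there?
Convert 0x7 (hexadecimal) → 7 (decimal)
Convert forty-three (English words) → 43 (decimal)
Compute 7 × 43 = 301
301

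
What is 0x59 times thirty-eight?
Convert 0x59 (hexadecimal) → 5×16 + 9 = 89 (decimal)
Convert thirty-eight (English words) → 38 (decimal)
Compute 89 × 38 = 3382
3382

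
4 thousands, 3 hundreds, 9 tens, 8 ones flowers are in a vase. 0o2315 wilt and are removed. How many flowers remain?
Convert 4 thousands, 3 hundreds, 9 tens, 8 ones (place-value notation) → 4×1000 + 3×100 + 9×10 + 8 = 4398 (decimal)
Convert 0o2315 (octal) → 2×512 + 3×64 + 1×8 + 5 = 1229 (decimal)
Compute 4398 - 1229 = 3169
3169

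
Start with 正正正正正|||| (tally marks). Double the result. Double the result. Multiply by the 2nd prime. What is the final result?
Convert 正正正正正|||| (tally marks) → 5 + 5 + 5 + 5 + 5 + 4 = 29 (decimal)
Start: 29
29 × 2 = 58
58 × 2 = 116
Convert the 2nd prime (prime index) → 3 (decimal)
116 × 3 = 348
348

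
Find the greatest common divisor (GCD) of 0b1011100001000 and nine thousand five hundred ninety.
Convert 0b1011100001000 (binary) → 4096 + 1024 + 512 + 256 + 8 = 5896 (decimal)
Convert nine thousand five hundred ninety (English words) → 9×1000 + 5×100 + 90 = 9590 (decimal)
Compute gcd(5896, 9590) = 2
2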